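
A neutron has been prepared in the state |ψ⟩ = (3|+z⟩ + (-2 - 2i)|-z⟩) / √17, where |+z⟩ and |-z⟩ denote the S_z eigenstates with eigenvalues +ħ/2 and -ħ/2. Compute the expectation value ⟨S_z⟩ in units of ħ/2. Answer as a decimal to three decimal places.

⟨σ_z⟩ = |a|² - |b|² divided by |a|²+|b|², with a, b the |+z⟩, |-z⟩ amplitudes.
= (9 - 8)/17 = 1/17.
⟨S_z⟩ = (ħ/2)·⟨σ_z⟩.

0.059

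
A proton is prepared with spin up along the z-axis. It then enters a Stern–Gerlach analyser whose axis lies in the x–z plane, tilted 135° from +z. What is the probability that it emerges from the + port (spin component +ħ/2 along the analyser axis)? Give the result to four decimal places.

For spin-½, the probability of finding spin-up along an axis at angle θ to the initial spin direction is cos²(θ/2); spin-down is sin²(θ/2).
θ = 135°, so P = cos²(67.5°) ≈ 0.1464.

0.1464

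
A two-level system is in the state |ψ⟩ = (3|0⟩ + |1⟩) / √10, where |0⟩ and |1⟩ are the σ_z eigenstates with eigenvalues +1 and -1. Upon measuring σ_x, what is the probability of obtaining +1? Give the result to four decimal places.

0.8000

|+x⟩ = (|0⟩ + |1⟩)/√2, so ⟨+x|ψ⟩ = (4) / (√2·√10).
P = |4|² / 20 = 16/20.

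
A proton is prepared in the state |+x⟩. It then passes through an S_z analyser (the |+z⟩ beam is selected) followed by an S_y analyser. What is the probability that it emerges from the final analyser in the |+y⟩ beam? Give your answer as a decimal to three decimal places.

0.250

First analyser (S_z): from |+x⟩, P(|+z⟩) = 1/2.
After stage 1 the state is |+z⟩; P(|+y⟩) = |⟨+y|+z⟩|² = 1/2.
Joint probability = 1/2 × 1/2 = 0.250.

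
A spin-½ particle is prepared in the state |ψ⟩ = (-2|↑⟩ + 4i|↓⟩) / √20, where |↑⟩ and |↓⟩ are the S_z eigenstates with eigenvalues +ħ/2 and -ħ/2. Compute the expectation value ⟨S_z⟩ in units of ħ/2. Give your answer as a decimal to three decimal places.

⟨σ_z⟩ = |a|² - |b|² divided by |a|²+|b|², with a, b the |↑⟩, |↓⟩ amplitudes.
= (4 - 16)/20 = -12/20.
⟨S_z⟩ = (ħ/2)·⟨σ_z⟩.

-0.600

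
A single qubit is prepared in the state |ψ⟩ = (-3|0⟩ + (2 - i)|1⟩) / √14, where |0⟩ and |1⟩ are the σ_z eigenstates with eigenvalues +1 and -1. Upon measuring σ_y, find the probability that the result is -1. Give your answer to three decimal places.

0.286

|-y⟩ = (|0⟩ - i|1⟩)/√2, so ⟨-y|ψ⟩ = (-2 + 2i) / (√2·√14).
P = |-2 + 2i|² / 28 = 8/28.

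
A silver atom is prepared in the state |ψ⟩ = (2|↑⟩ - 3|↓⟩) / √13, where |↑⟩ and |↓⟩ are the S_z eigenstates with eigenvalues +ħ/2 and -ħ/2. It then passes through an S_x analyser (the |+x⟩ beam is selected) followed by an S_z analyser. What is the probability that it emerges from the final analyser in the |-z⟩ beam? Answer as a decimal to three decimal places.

0.019

First analyser (S_x): P(|+x⟩) = |⟨+x|ψ⟩|² = 1/26.
After stage 1 the state is |+x⟩; P(|-z⟩) = |⟨-z|+x⟩|² = 1/2.
Joint probability = 1/26 × 1/2 = 0.019.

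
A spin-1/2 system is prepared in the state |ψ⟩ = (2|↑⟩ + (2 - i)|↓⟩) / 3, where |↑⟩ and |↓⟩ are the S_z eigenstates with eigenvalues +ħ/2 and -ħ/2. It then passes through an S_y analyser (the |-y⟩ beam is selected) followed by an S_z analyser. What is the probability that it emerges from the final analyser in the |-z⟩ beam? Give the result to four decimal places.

0.3611

First analyser (S_y): P(|-y⟩) = |⟨-y|ψ⟩|² = 13/18.
After stage 1 the state is |-y⟩; P(|-z⟩) = |⟨-z|-y⟩|² = 1/2.
Joint probability = 13/18 × 1/2 = 0.3611.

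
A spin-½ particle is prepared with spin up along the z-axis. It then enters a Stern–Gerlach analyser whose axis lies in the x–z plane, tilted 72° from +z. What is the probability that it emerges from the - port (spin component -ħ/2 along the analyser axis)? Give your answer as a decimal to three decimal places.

0.345

For spin-½, the probability of finding spin-up along an axis at angle θ to the initial spin direction is cos²(θ/2); spin-down is sin²(θ/2).
θ = 72°, so P = sin²(36°) ≈ 0.345.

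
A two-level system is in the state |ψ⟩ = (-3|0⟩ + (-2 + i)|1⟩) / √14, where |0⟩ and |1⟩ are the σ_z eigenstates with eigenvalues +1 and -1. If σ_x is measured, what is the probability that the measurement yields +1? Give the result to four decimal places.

0.9286

|+x⟩ = (|0⟩ + |1⟩)/√2, so ⟨+x|ψ⟩ = (-5 + i) / (√2·√14).
P = |-5 + i|² / 28 = 26/28.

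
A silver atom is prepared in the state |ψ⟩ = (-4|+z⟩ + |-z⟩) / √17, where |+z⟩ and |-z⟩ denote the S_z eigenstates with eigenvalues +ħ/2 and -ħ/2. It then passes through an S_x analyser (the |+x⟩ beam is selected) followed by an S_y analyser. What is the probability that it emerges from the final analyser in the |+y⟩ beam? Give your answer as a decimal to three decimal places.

First analyser (S_x): P(|+x⟩) = |⟨+x|ψ⟩|² = 9/34.
After stage 1 the state is |+x⟩; P(|+y⟩) = |⟨+y|+x⟩|² = 1/2.
Joint probability = 9/34 × 1/2 = 0.132.

0.132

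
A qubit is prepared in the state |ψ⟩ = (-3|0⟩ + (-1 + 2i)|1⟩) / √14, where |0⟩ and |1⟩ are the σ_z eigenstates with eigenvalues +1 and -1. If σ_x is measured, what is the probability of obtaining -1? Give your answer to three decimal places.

|-x⟩ = (|0⟩ - |1⟩)/√2, so ⟨-x|ψ⟩ = (-2 - 2i) / (√2·√14).
P = |-2 - 2i|² / 28 = 8/28.

0.286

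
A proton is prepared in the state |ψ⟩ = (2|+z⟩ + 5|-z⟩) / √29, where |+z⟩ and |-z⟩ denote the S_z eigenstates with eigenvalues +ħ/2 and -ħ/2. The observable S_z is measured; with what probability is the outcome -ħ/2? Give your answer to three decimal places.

The -ħ/2 outcome corresponds to |-z⟩. Its amplitude in |ψ⟩ is 5/√29.
P = |5|² / 29 = 25/29.

0.862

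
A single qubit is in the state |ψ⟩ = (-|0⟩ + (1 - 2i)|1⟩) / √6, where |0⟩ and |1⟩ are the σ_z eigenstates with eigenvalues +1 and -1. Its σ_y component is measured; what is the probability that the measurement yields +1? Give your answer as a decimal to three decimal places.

|+y⟩ = (|0⟩ + i|1⟩)/√2, so ⟨+y|ψ⟩ = (-3 - i) / (√2·√6).
P = |-3 - i|² / 12 = 10/12.

0.833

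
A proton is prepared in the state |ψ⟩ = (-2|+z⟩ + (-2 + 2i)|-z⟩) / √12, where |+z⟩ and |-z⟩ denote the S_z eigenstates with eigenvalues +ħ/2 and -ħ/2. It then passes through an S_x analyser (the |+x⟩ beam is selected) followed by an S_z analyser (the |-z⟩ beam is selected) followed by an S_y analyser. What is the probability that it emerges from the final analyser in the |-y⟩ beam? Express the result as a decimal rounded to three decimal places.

First analyser (S_x): P(|+x⟩) = |⟨+x|ψ⟩|² = 20/24.
After stage 1 the state is |+x⟩; P(|-z⟩) = |⟨-z|+x⟩|² = 1/2.
After stage 2 the state is |-z⟩; P(|-y⟩) = |⟨-y|-z⟩|² = 1/2.
Joint probability = 20/24 × 1/2 × 1/2 = 0.208.

0.208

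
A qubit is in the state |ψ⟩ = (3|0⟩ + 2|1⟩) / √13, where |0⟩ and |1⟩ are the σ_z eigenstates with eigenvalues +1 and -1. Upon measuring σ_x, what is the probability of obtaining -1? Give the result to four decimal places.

|-x⟩ = (|0⟩ - |1⟩)/√2, so ⟨-x|ψ⟩ = (1) / (√2·√13).
P = |1|² / 26 = 1/26.

0.0385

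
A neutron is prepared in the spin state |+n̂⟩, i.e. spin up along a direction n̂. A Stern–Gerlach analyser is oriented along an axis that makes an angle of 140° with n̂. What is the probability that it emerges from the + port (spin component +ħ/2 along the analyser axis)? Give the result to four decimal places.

For spin-½, the probability of finding spin-up along an axis at angle θ to the initial spin direction is cos²(θ/2); spin-down is sin²(θ/2).
θ = 140°, so P = cos²(70°) ≈ 0.1170.

0.1170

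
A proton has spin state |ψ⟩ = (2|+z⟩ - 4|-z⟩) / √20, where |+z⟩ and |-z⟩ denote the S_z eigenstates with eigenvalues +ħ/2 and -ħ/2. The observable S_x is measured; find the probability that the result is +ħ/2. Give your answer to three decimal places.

0.100

|+x⟩ = (|+z⟩ + |-z⟩)/√2, so ⟨+x|ψ⟩ = (-2) / (√2·√20).
P = |-2|² / 40 = 4/40.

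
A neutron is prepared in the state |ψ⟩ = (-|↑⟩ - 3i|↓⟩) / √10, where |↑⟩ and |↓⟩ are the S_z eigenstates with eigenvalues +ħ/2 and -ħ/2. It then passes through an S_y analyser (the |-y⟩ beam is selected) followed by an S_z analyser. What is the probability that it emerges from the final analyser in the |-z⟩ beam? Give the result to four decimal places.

First analyser (S_y): P(|-y⟩) = |⟨-y|ψ⟩|² = 4/20.
After stage 1 the state is |-y⟩; P(|-z⟩) = |⟨-z|-y⟩|² = 1/2.
Joint probability = 4/20 × 1/2 = 0.1000.

0.1000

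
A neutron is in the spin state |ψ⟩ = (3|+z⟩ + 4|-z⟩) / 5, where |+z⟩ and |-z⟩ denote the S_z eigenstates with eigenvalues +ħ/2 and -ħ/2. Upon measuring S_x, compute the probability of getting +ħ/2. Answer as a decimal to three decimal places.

|+x⟩ = (|+z⟩ + |-z⟩)/√2, so ⟨+x|ψ⟩ = (7) / (√2·5).
P = |7|² / 50 = 49/50.

0.980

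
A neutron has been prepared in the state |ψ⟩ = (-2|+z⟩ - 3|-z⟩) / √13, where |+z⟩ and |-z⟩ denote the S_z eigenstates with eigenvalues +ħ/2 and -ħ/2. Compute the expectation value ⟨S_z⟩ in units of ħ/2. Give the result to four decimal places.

⟨σ_z⟩ = |a|² - |b|² divided by |a|²+|b|², with a, b the |+z⟩, |-z⟩ amplitudes.
= (4 - 9)/13 = -5/13.
⟨S_z⟩ = (ħ/2)·⟨σ_z⟩.

-0.3846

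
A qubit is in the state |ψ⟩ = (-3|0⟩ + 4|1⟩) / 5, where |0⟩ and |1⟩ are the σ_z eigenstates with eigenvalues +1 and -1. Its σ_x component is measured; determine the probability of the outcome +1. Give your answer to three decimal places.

|+x⟩ = (|0⟩ + |1⟩)/√2, so ⟨+x|ψ⟩ = (1) / (√2·5).
P = |1|² / 50 = 1/50.

0.020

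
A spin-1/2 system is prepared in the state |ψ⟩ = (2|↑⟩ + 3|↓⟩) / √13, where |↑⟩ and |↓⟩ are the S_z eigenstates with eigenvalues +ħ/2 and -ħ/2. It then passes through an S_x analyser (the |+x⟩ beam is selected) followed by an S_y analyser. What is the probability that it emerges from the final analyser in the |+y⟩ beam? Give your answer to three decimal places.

First analyser (S_x): P(|+x⟩) = |⟨+x|ψ⟩|² = 25/26.
After stage 1 the state is |+x⟩; P(|+y⟩) = |⟨+y|+x⟩|² = 1/2.
Joint probability = 25/26 × 1/2 = 0.481.

0.481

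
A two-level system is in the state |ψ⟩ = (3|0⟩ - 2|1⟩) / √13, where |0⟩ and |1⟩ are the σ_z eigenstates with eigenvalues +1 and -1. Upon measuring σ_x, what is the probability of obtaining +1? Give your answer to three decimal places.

0.038

|+x⟩ = (|0⟩ + |1⟩)/√2, so ⟨+x|ψ⟩ = (1) / (√2·√13).
P = |1|² / 26 = 1/26.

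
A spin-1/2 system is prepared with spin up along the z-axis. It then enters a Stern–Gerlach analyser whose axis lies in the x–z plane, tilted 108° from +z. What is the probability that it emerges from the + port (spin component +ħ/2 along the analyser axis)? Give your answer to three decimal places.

For spin-½, the probability of finding spin-up along an axis at angle θ to the initial spin direction is cos²(θ/2); spin-down is sin²(θ/2).
θ = 108°, so P = cos²(54°) ≈ 0.345.

0.345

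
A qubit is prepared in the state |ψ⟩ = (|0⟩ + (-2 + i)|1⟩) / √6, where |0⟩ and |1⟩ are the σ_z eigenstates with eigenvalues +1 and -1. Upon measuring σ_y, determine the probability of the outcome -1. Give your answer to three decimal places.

0.333

|-y⟩ = (|0⟩ - i|1⟩)/√2, so ⟨-y|ψ⟩ = (-2i) / (√2·√6).
P = |-2i|² / 12 = 4/12.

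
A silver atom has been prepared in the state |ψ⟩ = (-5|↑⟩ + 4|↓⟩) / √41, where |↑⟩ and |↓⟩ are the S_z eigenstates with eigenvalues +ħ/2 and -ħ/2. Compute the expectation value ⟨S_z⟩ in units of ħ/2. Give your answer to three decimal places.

⟨σ_z⟩ = |a|² - |b|² divided by |a|²+|b|², with a, b the |↑⟩, |↓⟩ amplitudes.
= (25 - 16)/41 = 9/41.
⟨S_z⟩ = (ħ/2)·⟨σ_z⟩.

0.220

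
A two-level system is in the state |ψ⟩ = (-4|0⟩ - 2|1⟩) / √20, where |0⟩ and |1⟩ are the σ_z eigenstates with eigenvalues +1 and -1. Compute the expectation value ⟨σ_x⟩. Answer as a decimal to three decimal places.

⟨σ_x⟩ = 2 Re(a* b)/(|a|²+|b|²) with a = -4, b = -2.
a* b = 8, so ⟨σ_x⟩ = 16/20.

0.800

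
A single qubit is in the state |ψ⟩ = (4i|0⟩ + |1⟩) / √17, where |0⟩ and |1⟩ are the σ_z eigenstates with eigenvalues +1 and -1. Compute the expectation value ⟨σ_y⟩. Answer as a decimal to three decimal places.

⟨σ_y⟩ = 2 Im(a* b)/(|a|²+|b|²) with a = 4i, b = 1.
a* b = -4i, so ⟨σ_y⟩ = -8/17.

-0.471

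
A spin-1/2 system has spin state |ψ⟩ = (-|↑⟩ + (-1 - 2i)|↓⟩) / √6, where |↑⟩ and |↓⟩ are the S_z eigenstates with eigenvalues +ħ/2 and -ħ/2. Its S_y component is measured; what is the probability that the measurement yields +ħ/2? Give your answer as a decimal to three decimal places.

|+y⟩ = (|↑⟩ + i|↓⟩)/√2, so ⟨+y|ψ⟩ = (-3 + i) / (√2·√6).
P = |-3 + i|² / 12 = 10/12.

0.833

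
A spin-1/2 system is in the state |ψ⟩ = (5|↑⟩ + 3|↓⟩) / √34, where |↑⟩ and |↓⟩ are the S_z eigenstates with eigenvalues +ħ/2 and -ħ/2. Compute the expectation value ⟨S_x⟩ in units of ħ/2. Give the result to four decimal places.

0.8824

⟨σ_x⟩ = 2 Re(a* b)/(|a|²+|b|²) with a = 5, b = 3.
a* b = 15, so ⟨σ_x⟩ = 30/34.
⟨S_x⟩ = (ħ/2)·⟨σ_x⟩.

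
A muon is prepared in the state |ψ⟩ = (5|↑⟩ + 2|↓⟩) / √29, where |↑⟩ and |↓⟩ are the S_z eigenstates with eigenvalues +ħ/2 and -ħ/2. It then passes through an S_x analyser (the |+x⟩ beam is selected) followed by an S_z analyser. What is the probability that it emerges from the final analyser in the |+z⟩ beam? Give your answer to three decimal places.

0.422

First analyser (S_x): P(|+x⟩) = |⟨+x|ψ⟩|² = 49/58.
After stage 1 the state is |+x⟩; P(|+z⟩) = |⟨+z|+x⟩|² = 1/2.
Joint probability = 49/58 × 1/2 = 0.422.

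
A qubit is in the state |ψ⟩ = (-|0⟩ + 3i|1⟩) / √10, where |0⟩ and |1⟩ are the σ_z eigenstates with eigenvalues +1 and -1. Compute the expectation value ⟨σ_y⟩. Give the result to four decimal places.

⟨σ_y⟩ = 2 Im(a* b)/(|a|²+|b|²) with a = -1, b = 3i.
a* b = -3i, so ⟨σ_y⟩ = -6/10.

-0.6000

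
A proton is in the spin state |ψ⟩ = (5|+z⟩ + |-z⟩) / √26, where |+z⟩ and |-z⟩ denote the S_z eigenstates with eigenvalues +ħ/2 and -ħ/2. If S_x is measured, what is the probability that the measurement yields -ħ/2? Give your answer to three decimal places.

0.308

|-x⟩ = (|+z⟩ - |-z⟩)/√2, so ⟨-x|ψ⟩ = (4) / (√2·√26).
P = |4|² / 52 = 16/52.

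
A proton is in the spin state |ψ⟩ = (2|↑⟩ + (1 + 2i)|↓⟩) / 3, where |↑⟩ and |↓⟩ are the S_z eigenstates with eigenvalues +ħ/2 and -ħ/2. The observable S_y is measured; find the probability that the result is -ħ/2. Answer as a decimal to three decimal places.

0.056

|-y⟩ = (|↑⟩ - i|↓⟩)/√2, so ⟨-y|ψ⟩ = (i) / (√2·3).
P = |i|² / 18 = 1/18.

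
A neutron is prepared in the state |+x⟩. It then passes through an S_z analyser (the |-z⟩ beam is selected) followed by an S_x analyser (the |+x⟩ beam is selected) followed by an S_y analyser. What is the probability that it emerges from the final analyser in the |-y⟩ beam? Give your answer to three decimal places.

First analyser (S_z): from |+x⟩, P(|-z⟩) = 1/2.
After stage 1 the state is |-z⟩; P(|+x⟩) = |⟨+x|-z⟩|² = 1/2.
After stage 2 the state is |+x⟩; P(|-y⟩) = |⟨-y|+x⟩|² = 1/2.
Joint probability = 1/2 × 1/2 × 1/2 = 0.125.

0.125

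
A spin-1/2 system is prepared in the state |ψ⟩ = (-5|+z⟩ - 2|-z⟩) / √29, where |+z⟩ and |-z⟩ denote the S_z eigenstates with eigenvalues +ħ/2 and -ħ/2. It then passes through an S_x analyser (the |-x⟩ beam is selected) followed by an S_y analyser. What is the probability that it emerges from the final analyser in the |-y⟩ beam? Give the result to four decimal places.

First analyser (S_x): P(|-x⟩) = |⟨-x|ψ⟩|² = 9/58.
After stage 1 the state is |-x⟩; P(|-y⟩) = |⟨-y|-x⟩|² = 1/2.
Joint probability = 9/58 × 1/2 = 0.0776.

0.0776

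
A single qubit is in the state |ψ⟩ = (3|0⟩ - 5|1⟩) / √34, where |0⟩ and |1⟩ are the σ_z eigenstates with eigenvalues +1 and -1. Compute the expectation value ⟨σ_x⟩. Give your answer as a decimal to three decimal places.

⟨σ_x⟩ = 2 Re(a* b)/(|a|²+|b|²) with a = 3, b = -5.
a* b = -15, so ⟨σ_x⟩ = -30/34.

-0.882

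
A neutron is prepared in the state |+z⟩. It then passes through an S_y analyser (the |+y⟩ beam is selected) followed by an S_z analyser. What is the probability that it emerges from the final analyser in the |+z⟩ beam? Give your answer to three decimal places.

First analyser (S_y): from |+z⟩, P(|+y⟩) = 1/2.
After stage 1 the state is |+y⟩; P(|+z⟩) = |⟨+z|+y⟩|² = 1/2.
Joint probability = 1/2 × 1/2 = 0.250.

0.250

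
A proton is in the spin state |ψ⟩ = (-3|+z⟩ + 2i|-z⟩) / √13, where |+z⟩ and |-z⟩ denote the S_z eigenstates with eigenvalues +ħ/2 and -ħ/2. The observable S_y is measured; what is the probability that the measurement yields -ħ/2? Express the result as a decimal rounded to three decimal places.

|-y⟩ = (|+z⟩ - i|-z⟩)/√2, so ⟨-y|ψ⟩ = (-5) / (√2·√13).
P = |-5|² / 26 = 25/26.

0.962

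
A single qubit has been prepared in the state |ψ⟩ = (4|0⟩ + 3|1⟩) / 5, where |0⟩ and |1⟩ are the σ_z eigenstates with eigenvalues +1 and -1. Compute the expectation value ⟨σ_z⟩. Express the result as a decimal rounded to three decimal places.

⟨σ_z⟩ = |a|² - |b|² divided by |a|²+|b|², with a, b the |0⟩, |1⟩ amplitudes.
= (16 - 9)/25 = 7/25.

0.280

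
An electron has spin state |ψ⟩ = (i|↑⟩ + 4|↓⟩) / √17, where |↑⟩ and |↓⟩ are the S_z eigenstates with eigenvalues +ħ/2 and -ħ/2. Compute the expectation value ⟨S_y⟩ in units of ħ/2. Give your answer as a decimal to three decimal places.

-0.471

⟨σ_y⟩ = 2 Im(a* b)/(|a|²+|b|²) with a = i, b = 4.
a* b = -4i, so ⟨σ_y⟩ = -8/17.
⟨S_y⟩ = (ħ/2)·⟨σ_y⟩.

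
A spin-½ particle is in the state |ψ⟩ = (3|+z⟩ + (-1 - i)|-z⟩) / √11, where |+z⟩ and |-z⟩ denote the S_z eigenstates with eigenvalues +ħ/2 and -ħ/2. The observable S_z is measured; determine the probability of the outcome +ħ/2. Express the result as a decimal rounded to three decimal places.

0.818

The +ħ/2 outcome corresponds to |+z⟩. Its amplitude in |ψ⟩ is 3/√11.
P = |3|² / 11 = 9/11.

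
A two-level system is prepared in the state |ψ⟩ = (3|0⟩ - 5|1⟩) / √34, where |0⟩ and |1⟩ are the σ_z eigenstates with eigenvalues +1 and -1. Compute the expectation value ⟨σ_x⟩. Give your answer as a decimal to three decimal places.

-0.882

⟨σ_x⟩ = 2 Re(a* b)/(|a|²+|b|²) with a = 3, b = -5.
a* b = -15, so ⟨σ_x⟩ = -30/34.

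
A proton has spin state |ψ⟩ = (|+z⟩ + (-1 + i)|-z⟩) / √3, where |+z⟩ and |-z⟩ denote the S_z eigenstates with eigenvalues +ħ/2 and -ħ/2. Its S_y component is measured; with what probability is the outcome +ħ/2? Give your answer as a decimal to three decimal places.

0.833

|+y⟩ = (|+z⟩ + i|-z⟩)/√2, so ⟨+y|ψ⟩ = (2 + i) / (√2·√3).
P = |2 + i|² / 6 = 5/6.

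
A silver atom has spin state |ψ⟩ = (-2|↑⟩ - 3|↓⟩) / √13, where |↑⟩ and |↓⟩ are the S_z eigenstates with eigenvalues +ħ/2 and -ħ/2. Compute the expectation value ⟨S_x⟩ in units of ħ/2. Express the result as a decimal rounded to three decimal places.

⟨σ_x⟩ = 2 Re(a* b)/(|a|²+|b|²) with a = -2, b = -3.
a* b = 6, so ⟨σ_x⟩ = 12/13.
⟨S_x⟩ = (ħ/2)·⟨σ_x⟩.

0.923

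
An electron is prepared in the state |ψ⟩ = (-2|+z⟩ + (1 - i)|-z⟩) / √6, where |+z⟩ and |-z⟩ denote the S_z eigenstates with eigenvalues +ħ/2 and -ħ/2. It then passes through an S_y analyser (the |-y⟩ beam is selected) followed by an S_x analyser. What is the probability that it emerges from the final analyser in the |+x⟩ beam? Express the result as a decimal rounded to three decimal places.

0.083

First analyser (S_y): P(|-y⟩) = |⟨-y|ψ⟩|² = 2/12.
After stage 1 the state is |-y⟩; P(|+x⟩) = |⟨+x|-y⟩|² = 1/2.
Joint probability = 2/12 × 1/2 = 0.083.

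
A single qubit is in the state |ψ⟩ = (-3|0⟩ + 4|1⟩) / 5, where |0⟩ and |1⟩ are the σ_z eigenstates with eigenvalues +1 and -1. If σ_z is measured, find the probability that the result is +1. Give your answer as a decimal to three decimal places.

The +1 outcome corresponds to |0⟩. Its amplitude in |ψ⟩ is -3/5.
P = |-3|² / 25 = 9/25.

0.360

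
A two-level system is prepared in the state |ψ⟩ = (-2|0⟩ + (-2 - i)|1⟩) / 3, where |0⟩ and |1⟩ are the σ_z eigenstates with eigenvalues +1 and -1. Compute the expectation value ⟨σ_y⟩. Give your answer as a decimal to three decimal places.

0.444

⟨σ_y⟩ = 2 Im(a* b)/(|a|²+|b|²) with a = -2, b = (-2 - i).
a* b = (4 + 2i), so ⟨σ_y⟩ = 4/9.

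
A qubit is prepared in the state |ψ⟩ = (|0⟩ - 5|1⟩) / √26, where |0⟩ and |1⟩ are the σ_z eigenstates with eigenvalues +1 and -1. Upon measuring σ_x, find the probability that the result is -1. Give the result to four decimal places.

0.6923

|-x⟩ = (|0⟩ - |1⟩)/√2, so ⟨-x|ψ⟩ = (6) / (√2·√26).
P = |6|² / 52 = 36/52.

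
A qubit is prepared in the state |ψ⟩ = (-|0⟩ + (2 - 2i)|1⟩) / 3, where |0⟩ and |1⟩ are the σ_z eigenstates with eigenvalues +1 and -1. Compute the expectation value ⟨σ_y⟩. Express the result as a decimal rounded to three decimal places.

⟨σ_y⟩ = 2 Im(a* b)/(|a|²+|b|²) with a = -1, b = (2 - 2i).
a* b = (-2 + 2i), so ⟨σ_y⟩ = 4/9.

0.444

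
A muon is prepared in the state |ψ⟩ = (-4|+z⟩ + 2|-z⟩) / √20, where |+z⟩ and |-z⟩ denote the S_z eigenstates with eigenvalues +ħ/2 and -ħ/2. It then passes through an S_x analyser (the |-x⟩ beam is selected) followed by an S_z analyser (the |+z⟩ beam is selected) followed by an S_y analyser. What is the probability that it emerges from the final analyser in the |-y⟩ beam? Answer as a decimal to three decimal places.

0.225

First analyser (S_x): P(|-x⟩) = |⟨-x|ψ⟩|² = 36/40.
After stage 1 the state is |-x⟩; P(|+z⟩) = |⟨+z|-x⟩|² = 1/2.
After stage 2 the state is |+z⟩; P(|-y⟩) = |⟨-y|+z⟩|² = 1/2.
Joint probability = 36/40 × 1/2 × 1/2 = 0.225.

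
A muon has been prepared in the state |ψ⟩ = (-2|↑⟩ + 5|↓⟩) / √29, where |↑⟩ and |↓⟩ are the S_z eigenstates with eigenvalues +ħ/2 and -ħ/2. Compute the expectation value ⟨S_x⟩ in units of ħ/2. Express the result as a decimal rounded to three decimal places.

-0.690

⟨σ_x⟩ = 2 Re(a* b)/(|a|²+|b|²) with a = -2, b = 5.
a* b = -10, so ⟨σ_x⟩ = -20/29.
⟨S_x⟩ = (ħ/2)·⟨σ_x⟩.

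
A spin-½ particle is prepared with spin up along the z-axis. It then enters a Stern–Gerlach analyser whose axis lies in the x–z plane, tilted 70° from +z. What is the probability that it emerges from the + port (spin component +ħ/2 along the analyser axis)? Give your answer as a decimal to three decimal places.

For spin-½, the probability of finding spin-up along an axis at angle θ to the initial spin direction is cos²(θ/2); spin-down is sin²(θ/2).
θ = 70°, so P = cos²(35°) ≈ 0.671.

0.671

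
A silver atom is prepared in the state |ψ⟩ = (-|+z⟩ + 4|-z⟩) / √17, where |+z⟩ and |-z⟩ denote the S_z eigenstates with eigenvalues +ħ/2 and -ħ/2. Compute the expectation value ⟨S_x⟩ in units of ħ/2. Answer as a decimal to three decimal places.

⟨σ_x⟩ = 2 Re(a* b)/(|a|²+|b|²) with a = -1, b = 4.
a* b = -4, so ⟨σ_x⟩ = -8/17.
⟨S_x⟩ = (ħ/2)·⟨σ_x⟩.

-0.471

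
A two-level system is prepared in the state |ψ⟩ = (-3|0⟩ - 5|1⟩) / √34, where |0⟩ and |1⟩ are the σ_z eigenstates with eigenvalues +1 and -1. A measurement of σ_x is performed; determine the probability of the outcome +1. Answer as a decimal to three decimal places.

|+x⟩ = (|0⟩ + |1⟩)/√2, so ⟨+x|ψ⟩ = (-8) / (√2·√34).
P = |-8|² / 68 = 64/68.

0.941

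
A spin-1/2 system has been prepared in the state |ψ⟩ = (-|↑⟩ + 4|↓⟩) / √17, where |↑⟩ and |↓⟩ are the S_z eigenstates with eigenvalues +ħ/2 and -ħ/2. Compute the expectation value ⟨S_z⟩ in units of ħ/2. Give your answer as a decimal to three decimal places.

-0.882

⟨σ_z⟩ = |a|² - |b|² divided by |a|²+|b|², with a, b the |↑⟩, |↓⟩ amplitudes.
= (1 - 16)/17 = -15/17.
⟨S_z⟩ = (ħ/2)·⟨σ_z⟩.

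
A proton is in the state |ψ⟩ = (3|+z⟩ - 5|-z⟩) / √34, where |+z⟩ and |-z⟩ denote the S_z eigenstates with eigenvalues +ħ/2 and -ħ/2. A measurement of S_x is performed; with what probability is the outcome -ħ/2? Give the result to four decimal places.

|-x⟩ = (|+z⟩ - |-z⟩)/√2, so ⟨-x|ψ⟩ = (8) / (√2·√34).
P = |8|² / 68 = 64/68.

0.9412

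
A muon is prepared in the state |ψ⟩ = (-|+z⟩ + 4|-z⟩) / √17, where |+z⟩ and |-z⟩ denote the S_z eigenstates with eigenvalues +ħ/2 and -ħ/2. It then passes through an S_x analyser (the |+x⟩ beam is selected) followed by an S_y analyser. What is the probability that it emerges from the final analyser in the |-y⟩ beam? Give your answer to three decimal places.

0.132

First analyser (S_x): P(|+x⟩) = |⟨+x|ψ⟩|² = 9/34.
After stage 1 the state is |+x⟩; P(|-y⟩) = |⟨-y|+x⟩|² = 1/2.
Joint probability = 9/34 × 1/2 = 0.132.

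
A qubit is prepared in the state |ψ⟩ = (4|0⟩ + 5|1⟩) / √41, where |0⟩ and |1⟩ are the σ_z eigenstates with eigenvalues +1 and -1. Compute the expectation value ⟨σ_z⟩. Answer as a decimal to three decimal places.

⟨σ_z⟩ = |a|² - |b|² divided by |a|²+|b|², with a, b the |0⟩, |1⟩ amplitudes.
= (16 - 25)/41 = -9/41.

-0.220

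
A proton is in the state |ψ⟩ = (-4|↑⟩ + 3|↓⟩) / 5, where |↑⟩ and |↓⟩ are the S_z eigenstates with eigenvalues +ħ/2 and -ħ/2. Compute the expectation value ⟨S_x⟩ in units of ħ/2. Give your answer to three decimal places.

⟨σ_x⟩ = 2 Re(a* b)/(|a|²+|b|²) with a = -4, b = 3.
a* b = -12, so ⟨σ_x⟩ = -24/25.
⟨S_x⟩ = (ħ/2)·⟨σ_x⟩.

-0.960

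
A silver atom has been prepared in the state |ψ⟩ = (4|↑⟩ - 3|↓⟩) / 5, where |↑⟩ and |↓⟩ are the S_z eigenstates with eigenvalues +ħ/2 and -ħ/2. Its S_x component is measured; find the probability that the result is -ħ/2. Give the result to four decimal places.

|-x⟩ = (|↑⟩ - |↓⟩)/√2, so ⟨-x|ψ⟩ = (7) / (√2·5).
P = |7|² / 50 = 49/50.

0.9800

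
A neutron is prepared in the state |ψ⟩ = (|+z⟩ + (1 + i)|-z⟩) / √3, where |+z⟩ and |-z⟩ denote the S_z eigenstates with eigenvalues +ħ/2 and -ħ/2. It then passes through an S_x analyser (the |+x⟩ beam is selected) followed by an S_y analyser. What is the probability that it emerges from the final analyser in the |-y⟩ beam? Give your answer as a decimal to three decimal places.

0.417

First analyser (S_x): P(|+x⟩) = |⟨+x|ψ⟩|² = 5/6.
After stage 1 the state is |+x⟩; P(|-y⟩) = |⟨-y|+x⟩|² = 1/2.
Joint probability = 5/6 × 1/2 = 0.417.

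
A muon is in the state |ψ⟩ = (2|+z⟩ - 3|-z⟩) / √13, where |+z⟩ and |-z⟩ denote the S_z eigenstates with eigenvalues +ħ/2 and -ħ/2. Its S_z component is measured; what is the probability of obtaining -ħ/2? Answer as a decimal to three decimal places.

The -ħ/2 outcome corresponds to |-z⟩. Its amplitude in |ψ⟩ is -3/√13.
P = |-3|² / 13 = 9/13.

0.692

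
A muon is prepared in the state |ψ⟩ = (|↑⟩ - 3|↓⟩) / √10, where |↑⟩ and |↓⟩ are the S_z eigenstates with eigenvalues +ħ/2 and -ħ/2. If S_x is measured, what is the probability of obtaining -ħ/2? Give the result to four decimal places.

0.8000

|-x⟩ = (|↑⟩ - |↓⟩)/√2, so ⟨-x|ψ⟩ = (4) / (√2·√10).
P = |4|² / 20 = 16/20.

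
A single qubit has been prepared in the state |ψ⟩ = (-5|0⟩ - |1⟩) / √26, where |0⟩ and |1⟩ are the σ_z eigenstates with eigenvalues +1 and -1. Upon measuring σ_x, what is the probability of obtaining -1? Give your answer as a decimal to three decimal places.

|-x⟩ = (|0⟩ - |1⟩)/√2, so ⟨-x|ψ⟩ = (-4) / (√2·√26).
P = |-4|² / 52 = 16/52.

0.308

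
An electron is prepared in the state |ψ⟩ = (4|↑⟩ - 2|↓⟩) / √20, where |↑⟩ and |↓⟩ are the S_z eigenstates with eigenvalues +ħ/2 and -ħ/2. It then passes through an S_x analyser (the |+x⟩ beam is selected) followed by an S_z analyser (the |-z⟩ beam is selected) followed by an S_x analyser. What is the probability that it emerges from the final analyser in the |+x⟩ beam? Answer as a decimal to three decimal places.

First analyser (S_x): P(|+x⟩) = |⟨+x|ψ⟩|² = 4/40.
After stage 1 the state is |+x⟩; P(|-z⟩) = |⟨-z|+x⟩|² = 1/2.
After stage 2 the state is |-z⟩; P(|+x⟩) = |⟨+x|-z⟩|² = 1/2.
Joint probability = 4/40 × 1/2 × 1/2 = 0.025.

0.025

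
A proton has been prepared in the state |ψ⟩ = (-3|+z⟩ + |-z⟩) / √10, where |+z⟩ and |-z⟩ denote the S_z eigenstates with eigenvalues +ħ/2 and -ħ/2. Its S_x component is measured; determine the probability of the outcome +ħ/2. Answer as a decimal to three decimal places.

|+x⟩ = (|+z⟩ + |-z⟩)/√2, so ⟨+x|ψ⟩ = (-2) / (√2·√10).
P = |-2|² / 20 = 4/20.

0.200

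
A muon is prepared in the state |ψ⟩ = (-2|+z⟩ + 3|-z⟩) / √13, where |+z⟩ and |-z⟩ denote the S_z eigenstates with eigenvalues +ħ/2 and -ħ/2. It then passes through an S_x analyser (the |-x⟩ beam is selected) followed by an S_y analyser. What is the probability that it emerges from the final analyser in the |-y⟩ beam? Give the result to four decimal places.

First analyser (S_x): P(|-x⟩) = |⟨-x|ψ⟩|² = 25/26.
After stage 1 the state is |-x⟩; P(|-y⟩) = |⟨-y|-x⟩|² = 1/2.
Joint probability = 25/26 × 1/2 = 0.4808.

0.4808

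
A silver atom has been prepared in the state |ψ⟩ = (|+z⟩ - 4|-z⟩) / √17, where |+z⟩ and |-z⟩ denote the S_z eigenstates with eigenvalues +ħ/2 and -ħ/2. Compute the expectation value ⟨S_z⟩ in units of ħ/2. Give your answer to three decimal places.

-0.882

⟨σ_z⟩ = |a|² - |b|² divided by |a|²+|b|², with a, b the |+z⟩, |-z⟩ amplitudes.
= (1 - 16)/17 = -15/17.
⟨S_z⟩ = (ħ/2)·⟨σ_z⟩.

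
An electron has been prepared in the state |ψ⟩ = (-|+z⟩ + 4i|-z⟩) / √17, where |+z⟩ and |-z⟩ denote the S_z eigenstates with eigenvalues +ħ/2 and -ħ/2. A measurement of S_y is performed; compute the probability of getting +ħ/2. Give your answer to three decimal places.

|+y⟩ = (|+z⟩ + i|-z⟩)/√2, so ⟨+y|ψ⟩ = (3) / (√2·√17).
P = |3|² / 34 = 9/34.

0.265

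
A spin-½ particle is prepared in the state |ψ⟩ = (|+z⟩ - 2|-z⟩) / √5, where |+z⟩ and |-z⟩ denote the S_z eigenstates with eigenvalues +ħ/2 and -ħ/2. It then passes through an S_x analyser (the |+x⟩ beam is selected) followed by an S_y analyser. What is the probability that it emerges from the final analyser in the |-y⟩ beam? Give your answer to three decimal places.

0.050

First analyser (S_x): P(|+x⟩) = |⟨+x|ψ⟩|² = 1/10.
After stage 1 the state is |+x⟩; P(|-y⟩) = |⟨-y|+x⟩|² = 1/2.
Joint probability = 1/10 × 1/2 = 0.050.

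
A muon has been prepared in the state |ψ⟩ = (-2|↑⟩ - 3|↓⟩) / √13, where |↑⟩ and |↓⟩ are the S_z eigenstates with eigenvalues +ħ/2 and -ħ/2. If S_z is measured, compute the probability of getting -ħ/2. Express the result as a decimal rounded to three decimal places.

0.692

The -ħ/2 outcome corresponds to |↓⟩. Its amplitude in |ψ⟩ is -3/√13.
P = |-3|² / 13 = 9/13.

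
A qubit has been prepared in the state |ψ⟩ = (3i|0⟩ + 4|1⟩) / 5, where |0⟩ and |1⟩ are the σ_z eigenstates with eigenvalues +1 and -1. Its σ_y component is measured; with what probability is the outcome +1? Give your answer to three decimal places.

|+y⟩ = (|0⟩ + i|1⟩)/√2, so ⟨+y|ψ⟩ = (-i) / (√2·5).
P = |-i|² / 50 = 1/50.

0.020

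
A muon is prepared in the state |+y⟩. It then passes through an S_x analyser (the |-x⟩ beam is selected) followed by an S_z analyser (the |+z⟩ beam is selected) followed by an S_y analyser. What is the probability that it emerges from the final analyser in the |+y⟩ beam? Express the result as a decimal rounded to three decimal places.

0.125

First analyser (S_x): from |+y⟩, P(|-x⟩) = 1/2.
After stage 1 the state is |-x⟩; P(|+z⟩) = |⟨+z|-x⟩|² = 1/2.
After stage 2 the state is |+z⟩; P(|+y⟩) = |⟨+y|+z⟩|² = 1/2.
Joint probability = 1/2 × 1/2 × 1/2 = 0.125.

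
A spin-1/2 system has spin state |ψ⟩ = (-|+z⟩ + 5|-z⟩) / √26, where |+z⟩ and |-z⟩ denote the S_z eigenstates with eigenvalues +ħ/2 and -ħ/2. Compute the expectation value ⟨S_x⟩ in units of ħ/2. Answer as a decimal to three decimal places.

-0.385

⟨σ_x⟩ = 2 Re(a* b)/(|a|²+|b|²) with a = -1, b = 5.
a* b = -5, so ⟨σ_x⟩ = -10/26.
⟨S_x⟩ = (ħ/2)·⟨σ_x⟩.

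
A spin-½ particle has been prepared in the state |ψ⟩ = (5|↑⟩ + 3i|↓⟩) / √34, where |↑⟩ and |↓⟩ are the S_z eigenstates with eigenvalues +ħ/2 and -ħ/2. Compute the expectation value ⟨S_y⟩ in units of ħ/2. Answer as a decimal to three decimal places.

⟨σ_y⟩ = 2 Im(a* b)/(|a|²+|b|²) with a = 5, b = 3i.
a* b = 15i, so ⟨σ_y⟩ = 30/34.
⟨S_y⟩ = (ħ/2)·⟨σ_y⟩.

0.882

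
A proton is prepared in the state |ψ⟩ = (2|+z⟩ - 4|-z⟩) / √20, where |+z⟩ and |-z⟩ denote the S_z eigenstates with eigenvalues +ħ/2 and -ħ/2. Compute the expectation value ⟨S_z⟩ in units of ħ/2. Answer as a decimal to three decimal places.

⟨σ_z⟩ = |a|² - |b|² divided by |a|²+|b|², with a, b the |+z⟩, |-z⟩ amplitudes.
= (4 - 16)/20 = -12/20.
⟨S_z⟩ = (ħ/2)·⟨σ_z⟩.

-0.600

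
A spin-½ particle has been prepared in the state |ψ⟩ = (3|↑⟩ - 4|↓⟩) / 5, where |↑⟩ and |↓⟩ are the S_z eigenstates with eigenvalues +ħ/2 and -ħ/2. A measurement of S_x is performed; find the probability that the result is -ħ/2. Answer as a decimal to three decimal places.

0.980

|-x⟩ = (|↑⟩ - |↓⟩)/√2, so ⟨-x|ψ⟩ = (7) / (√2·5).
P = |7|² / 50 = 49/50.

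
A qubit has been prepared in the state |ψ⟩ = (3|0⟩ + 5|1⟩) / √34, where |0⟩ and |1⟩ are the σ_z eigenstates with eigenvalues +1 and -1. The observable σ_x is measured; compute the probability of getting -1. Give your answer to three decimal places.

0.059

|-x⟩ = (|0⟩ - |1⟩)/√2, so ⟨-x|ψ⟩ = (-2) / (√2·√34).
P = |-2|² / 68 = 4/68.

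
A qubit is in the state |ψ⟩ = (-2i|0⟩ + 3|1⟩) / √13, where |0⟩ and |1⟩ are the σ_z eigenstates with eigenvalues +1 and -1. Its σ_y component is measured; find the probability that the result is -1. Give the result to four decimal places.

|-y⟩ = (|0⟩ - i|1⟩)/√2, so ⟨-y|ψ⟩ = (i) / (√2·√13).
P = |i|² / 26 = 1/26.

0.0385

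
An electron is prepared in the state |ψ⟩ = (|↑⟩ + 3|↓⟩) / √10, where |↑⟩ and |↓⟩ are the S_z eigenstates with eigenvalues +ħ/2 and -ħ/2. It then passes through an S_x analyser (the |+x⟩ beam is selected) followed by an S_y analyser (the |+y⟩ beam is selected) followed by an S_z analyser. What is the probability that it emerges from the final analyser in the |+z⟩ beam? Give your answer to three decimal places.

0.200

First analyser (S_x): P(|+x⟩) = |⟨+x|ψ⟩|² = 16/20.
After stage 1 the state is |+x⟩; P(|+y⟩) = |⟨+y|+x⟩|² = 1/2.
After stage 2 the state is |+y⟩; P(|+z⟩) = |⟨+z|+y⟩|² = 1/2.
Joint probability = 16/20 × 1/2 × 1/2 = 0.200.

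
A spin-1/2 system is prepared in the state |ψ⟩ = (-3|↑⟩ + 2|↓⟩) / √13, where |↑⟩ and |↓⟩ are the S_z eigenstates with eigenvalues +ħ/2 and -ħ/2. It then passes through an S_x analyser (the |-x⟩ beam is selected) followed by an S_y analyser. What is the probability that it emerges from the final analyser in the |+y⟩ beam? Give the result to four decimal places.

First analyser (S_x): P(|-x⟩) = |⟨-x|ψ⟩|² = 25/26.
After stage 1 the state is |-x⟩; P(|+y⟩) = |⟨+y|-x⟩|² = 1/2.
Joint probability = 25/26 × 1/2 = 0.4808.

0.4808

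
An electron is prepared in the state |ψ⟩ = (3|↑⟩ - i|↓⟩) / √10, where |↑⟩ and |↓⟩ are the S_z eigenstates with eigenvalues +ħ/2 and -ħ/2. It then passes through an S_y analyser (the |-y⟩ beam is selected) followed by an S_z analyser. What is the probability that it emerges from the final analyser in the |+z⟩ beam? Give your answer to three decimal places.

0.400

First analyser (S_y): P(|-y⟩) = |⟨-y|ψ⟩|² = 16/20.
After stage 1 the state is |-y⟩; P(|+z⟩) = |⟨+z|-y⟩|² = 1/2.
Joint probability = 16/20 × 1/2 = 0.400.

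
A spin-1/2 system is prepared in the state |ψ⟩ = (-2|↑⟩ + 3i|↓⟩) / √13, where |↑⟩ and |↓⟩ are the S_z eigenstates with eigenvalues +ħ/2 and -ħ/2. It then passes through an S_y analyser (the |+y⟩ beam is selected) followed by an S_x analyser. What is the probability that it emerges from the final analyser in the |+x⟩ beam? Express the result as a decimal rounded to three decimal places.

0.019

First analyser (S_y): P(|+y⟩) = |⟨+y|ψ⟩|² = 1/26.
After stage 1 the state is |+y⟩; P(|+x⟩) = |⟨+x|+y⟩|² = 1/2.
Joint probability = 1/26 × 1/2 = 0.019.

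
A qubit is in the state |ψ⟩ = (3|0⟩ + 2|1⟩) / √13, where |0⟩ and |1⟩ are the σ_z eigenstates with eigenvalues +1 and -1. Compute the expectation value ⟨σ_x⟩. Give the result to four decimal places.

⟨σ_x⟩ = 2 Re(a* b)/(|a|²+|b|²) with a = 3, b = 2.
a* b = 6, so ⟨σ_x⟩ = 12/13.

0.9231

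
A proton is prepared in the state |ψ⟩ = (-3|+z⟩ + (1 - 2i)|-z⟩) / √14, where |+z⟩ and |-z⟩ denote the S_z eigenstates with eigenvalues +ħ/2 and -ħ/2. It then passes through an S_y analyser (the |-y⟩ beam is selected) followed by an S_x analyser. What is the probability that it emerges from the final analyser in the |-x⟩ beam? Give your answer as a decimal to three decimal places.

First analyser (S_y): P(|-y⟩) = |⟨-y|ψ⟩|² = 2/28.
After stage 1 the state is |-y⟩; P(|-x⟩) = |⟨-x|-y⟩|² = 1/2.
Joint probability = 2/28 × 1/2 = 0.036.

0.036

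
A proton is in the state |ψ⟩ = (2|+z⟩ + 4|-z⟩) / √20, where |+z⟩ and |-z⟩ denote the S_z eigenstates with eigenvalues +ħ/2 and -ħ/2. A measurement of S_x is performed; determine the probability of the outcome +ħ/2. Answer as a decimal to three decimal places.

0.900

|+x⟩ = (|+z⟩ + |-z⟩)/√2, so ⟨+x|ψ⟩ = (6) / (√2·√20).
P = |6|² / 40 = 36/40.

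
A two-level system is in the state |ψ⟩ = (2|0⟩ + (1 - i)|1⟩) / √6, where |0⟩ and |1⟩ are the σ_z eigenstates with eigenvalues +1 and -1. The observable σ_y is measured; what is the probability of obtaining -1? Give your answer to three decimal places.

|-y⟩ = (|0⟩ - i|1⟩)/√2, so ⟨-y|ψ⟩ = (3 + i) / (√2·√6).
P = |3 + i|² / 12 = 10/12.

0.833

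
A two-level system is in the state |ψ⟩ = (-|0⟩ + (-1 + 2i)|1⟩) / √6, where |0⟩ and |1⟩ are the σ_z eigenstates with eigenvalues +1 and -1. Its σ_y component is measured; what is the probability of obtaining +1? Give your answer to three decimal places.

0.167

|+y⟩ = (|0⟩ + i|1⟩)/√2, so ⟨+y|ψ⟩ = (1 + i) / (√2·√6).
P = |1 + i|² / 12 = 2/12.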